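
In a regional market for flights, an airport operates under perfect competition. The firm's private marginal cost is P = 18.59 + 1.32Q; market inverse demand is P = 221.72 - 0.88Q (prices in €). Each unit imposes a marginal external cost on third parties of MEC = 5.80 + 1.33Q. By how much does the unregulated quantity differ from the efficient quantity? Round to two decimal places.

36.43 units

Market equilibrium (private): 18.59 + 1.32Q = 221.72 - 0.88Q → Q_m = 92.3318.
Social marginal cost = private MC + MEC = 24.39 + 2.65Q.
Set SMC = demand: 24.39 + 2.65Q = 221.72 - 0.88Q → Q* = 55.9008.
Gap = |92.3318 − 55.9008| = 36.4310.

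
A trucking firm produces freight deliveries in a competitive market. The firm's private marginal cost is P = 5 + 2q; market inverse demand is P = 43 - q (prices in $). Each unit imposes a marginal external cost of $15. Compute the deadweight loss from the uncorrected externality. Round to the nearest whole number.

Market equilibrium (private): 5 + 2q = 43 - q → q_m = 12.6667.
Social marginal cost = private MC + MEC = 20 + 2q.
Set SMC = demand: 20 + 2q = 43 - q → q* = 7.6667.
Between q* and q_m the wedge SMC − demand runs linearly from 0 to MEC(q_m), so the loss is a triangle.
DWL = ½ × 5.0000 × 15.0000 = 37.5000.

DWL = $38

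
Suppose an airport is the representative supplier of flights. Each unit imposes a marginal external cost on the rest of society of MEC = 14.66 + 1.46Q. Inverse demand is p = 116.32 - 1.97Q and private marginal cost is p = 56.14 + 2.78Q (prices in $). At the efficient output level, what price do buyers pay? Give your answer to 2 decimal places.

P = $101.88

Social marginal cost = private MC + MEC = 70.80 + 4.24Q.
Set SMC = demand: 70.80 + 4.24Q = 116.32 - 1.97Q → Q* = 7.3301.
Consumer price on the demand curve at Q*: 116.32 − 1.97×7.3301 = 101.8797.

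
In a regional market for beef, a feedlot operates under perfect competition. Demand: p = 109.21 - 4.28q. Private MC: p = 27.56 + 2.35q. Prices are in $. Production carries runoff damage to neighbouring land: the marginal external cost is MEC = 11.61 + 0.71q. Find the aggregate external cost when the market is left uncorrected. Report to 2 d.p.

$196.82

Market equilibrium (private): 27.56 + 2.35q = 109.21 - 4.28q → q_m = 12.3152.
Total external cost = ∫₀^{q_m} (11.61 + 0.71q) dq = 11.61×12.3152 + ½×0.71×12.3152² = 196.8202.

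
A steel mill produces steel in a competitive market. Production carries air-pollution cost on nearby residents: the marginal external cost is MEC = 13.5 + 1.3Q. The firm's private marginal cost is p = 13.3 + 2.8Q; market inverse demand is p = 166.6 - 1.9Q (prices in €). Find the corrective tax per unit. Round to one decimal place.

tax = €43.8 per unit

Social marginal cost = private MC + MEC = 26.8 + 4.1Q.
Set SMC = demand: 26.8 + 4.1Q = 166.6 - 1.9Q → Q* = 23.3000.
The Pigouvian tax equals MEC at Q*: 13.5 + 1.3×23.3000 = 43.7900.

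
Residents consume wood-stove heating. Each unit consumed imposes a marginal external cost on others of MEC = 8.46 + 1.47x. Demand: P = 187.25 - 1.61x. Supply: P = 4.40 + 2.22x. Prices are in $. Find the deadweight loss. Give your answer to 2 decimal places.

Market equilibrium (private): 4.40 + 2.22x = 187.25 - 1.61x → x_m = 47.7415.
Social marginal benefit = demand − MEC = 178.79 - 3.08x.
Set SMB = MC: 178.79 - 3.08x = 4.40 + 2.22x → x* = 32.9038.
Height of the DWL triangle at x_m is MC(x_m) − SMB(x_m) = MEC(x_m) = 78.6400.
DWL = ½ × 14.8377 × 78.6400 = 583.4184.

DWL = $583.42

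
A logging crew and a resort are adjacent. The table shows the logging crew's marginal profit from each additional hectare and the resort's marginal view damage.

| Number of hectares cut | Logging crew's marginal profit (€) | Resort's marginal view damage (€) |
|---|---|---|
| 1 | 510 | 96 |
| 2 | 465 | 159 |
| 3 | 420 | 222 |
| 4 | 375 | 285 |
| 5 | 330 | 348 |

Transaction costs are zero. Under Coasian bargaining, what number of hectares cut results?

4

Bargaining reaches the level where marginal profit last exceeds marginal view damage.
That holds through level 4 (375 ≥ 285) but not at 5 (330 < 348).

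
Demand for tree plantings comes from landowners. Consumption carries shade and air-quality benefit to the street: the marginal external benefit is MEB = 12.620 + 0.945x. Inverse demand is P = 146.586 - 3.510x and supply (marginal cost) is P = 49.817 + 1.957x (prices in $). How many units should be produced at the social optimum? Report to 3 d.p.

x* = 24.190

Social marginal benefit = demand + MEB = 159.206 - 2.565x.
Set SMB = MC: 159.206 - 2.565x = 49.817 + 1.957x → x* = 24.1904.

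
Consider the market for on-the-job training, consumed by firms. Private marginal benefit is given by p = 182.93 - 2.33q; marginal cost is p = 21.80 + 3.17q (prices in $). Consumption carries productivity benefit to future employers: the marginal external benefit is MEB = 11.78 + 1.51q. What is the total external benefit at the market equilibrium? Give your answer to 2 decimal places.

Market equilibrium (private): 21.80 + 3.17q = 182.93 - 2.33q → q_m = 29.2964.
Total external benefit = ∫₀^{q_m} (11.78 + 1.51q) dq = 11.78×29.2964 + ½×1.51×29.2964² = 993.1123.

$993.11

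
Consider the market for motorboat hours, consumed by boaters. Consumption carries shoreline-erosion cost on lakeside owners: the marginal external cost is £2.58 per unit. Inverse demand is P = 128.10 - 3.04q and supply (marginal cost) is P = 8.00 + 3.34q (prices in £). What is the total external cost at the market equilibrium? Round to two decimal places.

£48.57

Market equilibrium (private): 8.00 + 3.34q = 128.10 - 3.04q → q_m = 18.8245.
Total external cost = MEC × q_m = 2.58 × 18.8245 = 48.5672.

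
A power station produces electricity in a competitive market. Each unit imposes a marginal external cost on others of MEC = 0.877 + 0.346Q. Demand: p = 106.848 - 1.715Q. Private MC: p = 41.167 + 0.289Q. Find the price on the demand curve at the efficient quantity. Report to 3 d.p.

Social marginal cost = private MC + MEC = 42.044 + 0.635Q.
Set SMC = demand: 42.044 + 0.635Q = 106.848 - 1.715Q → Q* = 27.5762.
Consumer price on the demand curve at Q*: 106.848 − 1.715×27.5762 = 59.5548.

P = 59.555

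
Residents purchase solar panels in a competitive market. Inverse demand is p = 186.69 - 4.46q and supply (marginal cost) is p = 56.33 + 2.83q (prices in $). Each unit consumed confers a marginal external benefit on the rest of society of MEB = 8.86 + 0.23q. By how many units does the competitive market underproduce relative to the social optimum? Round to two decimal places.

Market equilibrium (private): 56.33 + 2.83q = 186.69 - 4.46q → q_m = 17.8820.
Social marginal benefit = demand + MEB = 195.55 - 4.23q.
Set SMB = MC: 195.55 - 4.23q = 56.33 + 2.83q → q* = 19.7195.
Gap = |17.8820 − 19.7195| = 1.8375.

1.84 units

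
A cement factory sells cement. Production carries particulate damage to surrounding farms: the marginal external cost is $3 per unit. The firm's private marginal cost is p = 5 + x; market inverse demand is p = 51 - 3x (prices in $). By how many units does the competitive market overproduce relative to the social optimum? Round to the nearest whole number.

Market equilibrium (private): 5 + x = 51 - 3x → x_m = 11.5000.
Social marginal cost = private MC + MEC = 8 + x.
Set SMC = demand: 8 + x = 51 - 3x → x* = 10.7500.
Gap = |11.5000 − 10.7500| = 0.7500.

1 units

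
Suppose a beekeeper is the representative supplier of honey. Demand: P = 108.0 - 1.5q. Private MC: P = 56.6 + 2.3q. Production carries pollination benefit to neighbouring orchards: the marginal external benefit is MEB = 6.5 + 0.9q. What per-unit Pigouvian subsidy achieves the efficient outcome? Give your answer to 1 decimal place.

Social marginal cost = private MC − MEB = 50.1 + 1.4q.
Set SMC = demand: 50.1 + 1.4q = 108.0 - 1.5q → q* = 19.9655.
The Pigouvian subsidy equals MEB at q*: 6.5 + 0.9×19.9655 = 24.4690.

subsidy = 24.5 per unit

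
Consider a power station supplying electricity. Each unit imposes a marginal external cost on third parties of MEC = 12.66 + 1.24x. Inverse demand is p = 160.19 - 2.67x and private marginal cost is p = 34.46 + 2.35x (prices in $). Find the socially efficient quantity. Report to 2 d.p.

x* = 18.06

Social marginal cost = private MC + MEC = 47.12 + 3.59x.
Set SMC = demand: 47.12 + 3.59x = 160.19 - 2.67x → x* = 18.0623.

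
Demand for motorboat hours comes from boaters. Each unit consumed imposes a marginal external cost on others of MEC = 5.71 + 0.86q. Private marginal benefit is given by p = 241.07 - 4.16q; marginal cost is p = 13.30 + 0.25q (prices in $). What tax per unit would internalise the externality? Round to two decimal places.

Social marginal benefit = demand − MEC = 235.36 - 5.02q.
Set SMB = MC: 235.36 - 5.02q = 13.30 + 0.25q → q* = 42.1366.
The Pigouvian tax equals MEC at q*: 5.71 + 0.86×42.1366 = 41.9475.

tax = $41.95 per unit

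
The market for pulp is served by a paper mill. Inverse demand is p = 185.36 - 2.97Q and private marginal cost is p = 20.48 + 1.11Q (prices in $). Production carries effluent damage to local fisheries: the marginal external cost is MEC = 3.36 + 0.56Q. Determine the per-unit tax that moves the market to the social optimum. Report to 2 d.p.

tax = $22.85 per unit

Social marginal cost = private MC + MEC = 23.84 + 1.67Q.
Set SMC = demand: 23.84 + 1.67Q = 185.36 - 2.97Q → Q* = 34.8103.
The Pigouvian tax equals MEC at Q*: 3.36 + 0.56×34.8103 = 22.8538.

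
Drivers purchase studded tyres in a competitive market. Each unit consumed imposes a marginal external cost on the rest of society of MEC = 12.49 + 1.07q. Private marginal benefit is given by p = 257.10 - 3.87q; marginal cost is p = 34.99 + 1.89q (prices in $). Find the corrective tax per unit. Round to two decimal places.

tax = $45.33 per unit

Social marginal benefit = demand − MEC = 244.61 - 4.94q.
Set SMB = MC: 244.61 - 4.94q = 34.99 + 1.89q → q* = 30.6911.
The Pigouvian tax equals MEC at q*: 12.49 + 1.07×30.6911 = 45.3295.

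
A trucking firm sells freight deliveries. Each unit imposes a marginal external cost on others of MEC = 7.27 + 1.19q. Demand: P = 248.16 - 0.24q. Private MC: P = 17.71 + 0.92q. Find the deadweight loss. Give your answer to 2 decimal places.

Market equilibrium (private): 17.71 + 0.92q = 248.16 - 0.24q → q_m = 198.6638.
Social marginal cost = private MC + MEC = 24.98 + 2.11q.
Set SMC = demand: 24.98 + 2.11q = 248.16 - 0.24q → q* = 94.9702.
Between q* and q_m the wedge SMC − demand runs linearly from 0 to MEC(q_m), so the loss is a triangle.
DWL = ½ × 103.6936 × 243.6799 = 12634.0230.

DWL = 12634.02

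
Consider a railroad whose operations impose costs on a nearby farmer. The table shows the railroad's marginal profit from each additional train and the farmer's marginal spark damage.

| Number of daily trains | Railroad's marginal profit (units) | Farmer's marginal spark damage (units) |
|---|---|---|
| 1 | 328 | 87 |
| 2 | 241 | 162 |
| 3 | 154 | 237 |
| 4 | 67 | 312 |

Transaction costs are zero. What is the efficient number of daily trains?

2

Bargaining reaches the level where marginal profit last exceeds marginal spark damage.
That holds through level 2 (241 ≥ 162) but not at 3 (154 < 237).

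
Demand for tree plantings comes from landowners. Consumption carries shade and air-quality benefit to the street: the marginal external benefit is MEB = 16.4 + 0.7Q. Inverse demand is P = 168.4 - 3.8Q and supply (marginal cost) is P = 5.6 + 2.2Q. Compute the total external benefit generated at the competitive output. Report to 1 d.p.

702.7

Market equilibrium (private): 5.6 + 2.2Q = 168.4 - 3.8Q → Q_m = 27.1333.
Total external benefit = ∫₀^{Q_m} (16.4 + 0.7Q) dQ = 16.4×27.1333 + ½×0.7×27.1333² = 702.6617.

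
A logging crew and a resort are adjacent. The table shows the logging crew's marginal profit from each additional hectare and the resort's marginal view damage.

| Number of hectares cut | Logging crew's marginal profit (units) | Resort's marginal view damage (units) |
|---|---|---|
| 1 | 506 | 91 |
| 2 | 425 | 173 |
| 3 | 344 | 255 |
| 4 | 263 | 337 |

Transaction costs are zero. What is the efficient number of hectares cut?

Bargaining reaches the level where marginal profit last exceeds marginal view damage.
That holds through level 3 (344 ≥ 255) but not at 4 (263 < 337).

3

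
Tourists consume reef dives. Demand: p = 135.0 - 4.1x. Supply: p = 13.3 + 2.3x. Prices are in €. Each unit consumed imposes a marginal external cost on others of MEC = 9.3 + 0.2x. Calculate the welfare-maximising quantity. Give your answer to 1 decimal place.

x* = 17.0

Social marginal benefit = demand − MEC = 125.7 - 4.3x.
Set SMB = MC: 125.7 - 4.3x = 13.3 + 2.3x → x* = 17.0303.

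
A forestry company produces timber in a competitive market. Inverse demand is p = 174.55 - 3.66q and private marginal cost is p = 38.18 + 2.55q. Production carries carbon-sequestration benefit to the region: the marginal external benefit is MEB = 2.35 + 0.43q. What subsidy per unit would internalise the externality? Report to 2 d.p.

subsidy = 12.67 per unit

Social marginal cost = private MC − MEB = 35.83 + 2.12q.
Set SMC = demand: 35.83 + 2.12q = 174.55 - 3.66q → q* = 24.0000.
The Pigouvian subsidy equals MEB at q*: 2.35 + 0.43×24.0000 = 12.6700.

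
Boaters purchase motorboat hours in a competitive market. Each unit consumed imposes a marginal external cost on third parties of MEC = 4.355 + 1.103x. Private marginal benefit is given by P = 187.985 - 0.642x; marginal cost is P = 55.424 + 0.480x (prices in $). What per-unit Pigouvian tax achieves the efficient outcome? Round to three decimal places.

tax = $67.911 per unit

Social marginal benefit = demand − MEC = 183.630 - 1.745x.
Set SMB = MC: 183.630 - 1.745x = 55.424 + 0.480x → x* = 57.6207.
The Pigouvian tax equals MEC at x*: 4.355 + 1.103×57.6207 = 67.9106.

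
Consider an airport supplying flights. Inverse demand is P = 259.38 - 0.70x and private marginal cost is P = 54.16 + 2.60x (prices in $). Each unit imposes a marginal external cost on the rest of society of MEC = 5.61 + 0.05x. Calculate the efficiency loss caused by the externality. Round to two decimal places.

Market equilibrium (private): 54.16 + 2.60x = 259.38 - 0.70x → x_m = 62.1879.
Social marginal cost = private MC + MEC = 59.77 + 2.65x.
Set SMC = demand: 59.77 + 2.65x = 259.38 - 0.70x → x* = 59.5851.
The welfare-loss triangle has base |x_m − x*| and height MEC(x_m) (the vertical gap between SMC and demand is zero at x* and MEC at x_m).
DWL = ½ × 2.6028 × 8.7194 = 11.3474.

DWL = $11.35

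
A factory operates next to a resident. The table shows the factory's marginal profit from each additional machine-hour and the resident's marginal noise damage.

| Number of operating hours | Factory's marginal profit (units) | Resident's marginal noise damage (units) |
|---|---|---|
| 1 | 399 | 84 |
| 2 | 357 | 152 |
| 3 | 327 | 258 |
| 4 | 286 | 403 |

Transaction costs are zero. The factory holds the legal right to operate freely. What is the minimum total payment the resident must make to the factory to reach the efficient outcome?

286

Left alone the factory would choose level 4 (marginal profit stays positive).
Efficient level: k* = 3 (marginal profit ≥ marginal noise damage through 3).
The resident must at least cover the factory's forgone profit from cutting 4→3: 286 = 286.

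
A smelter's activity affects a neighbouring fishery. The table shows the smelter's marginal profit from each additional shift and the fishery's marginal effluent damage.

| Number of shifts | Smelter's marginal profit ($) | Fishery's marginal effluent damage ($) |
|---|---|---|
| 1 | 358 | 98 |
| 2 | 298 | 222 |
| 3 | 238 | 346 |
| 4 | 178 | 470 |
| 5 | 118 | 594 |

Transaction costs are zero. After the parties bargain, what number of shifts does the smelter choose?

2

Bargaining reaches the level where marginal profit last exceeds marginal effluent damage.
That holds through level 2 (298 ≥ 222) but not at 3 (238 < 346).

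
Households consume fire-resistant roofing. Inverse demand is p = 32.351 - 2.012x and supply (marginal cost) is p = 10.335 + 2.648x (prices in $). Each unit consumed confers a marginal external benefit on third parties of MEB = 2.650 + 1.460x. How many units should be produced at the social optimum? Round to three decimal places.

x* = 7.708

Social marginal benefit = demand + MEB = 35.001 - 0.552x.
Set SMB = MC: 35.001 - 0.552x = 10.335 + 2.648x → x* = 7.7081.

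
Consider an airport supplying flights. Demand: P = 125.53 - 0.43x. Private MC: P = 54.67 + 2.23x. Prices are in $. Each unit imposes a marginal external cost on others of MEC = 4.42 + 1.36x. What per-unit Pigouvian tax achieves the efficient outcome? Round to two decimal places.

tax = $26.90 per unit

Social marginal cost = private MC + MEC = 59.09 + 3.59x.
Set SMC = demand: 59.09 + 3.59x = 125.53 - 0.43x → x* = 16.5274.
The Pigouvian tax equals MEC at x*: 4.42 + 1.36×16.5274 = 26.8973.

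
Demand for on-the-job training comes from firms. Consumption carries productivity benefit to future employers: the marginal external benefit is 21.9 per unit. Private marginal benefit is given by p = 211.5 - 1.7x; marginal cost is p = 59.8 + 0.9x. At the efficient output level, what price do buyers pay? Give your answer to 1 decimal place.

P = 98.0

Social marginal benefit = demand + MEB = 233.4 - 1.7x.
Set SMB = MC: 233.4 - 1.7x = 59.8 + 0.9x → x* = 66.7692.
Consumer price on the demand curve at x*: 211.5 − 1.7×66.7692 = 97.9924.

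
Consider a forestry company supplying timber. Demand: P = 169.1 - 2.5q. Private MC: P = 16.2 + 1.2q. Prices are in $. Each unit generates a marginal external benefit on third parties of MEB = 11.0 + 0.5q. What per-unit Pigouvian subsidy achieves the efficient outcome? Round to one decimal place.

subsidy = $36.6 per unit

Social marginal cost = private MC − MEB = 5.2 + 0.7q.
Set SMC = demand: 5.2 + 0.7q = 169.1 - 2.5q → q* = 51.2188.
The Pigouvian subsidy equals MEB at q*: 11.0 + 0.5×51.2188 = 36.6094.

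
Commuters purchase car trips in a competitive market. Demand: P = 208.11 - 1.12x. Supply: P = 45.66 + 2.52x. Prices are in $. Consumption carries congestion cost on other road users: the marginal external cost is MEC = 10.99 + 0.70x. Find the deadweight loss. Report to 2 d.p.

Market equilibrium (private): 45.66 + 2.52x = 208.11 - 1.12x → x_m = 44.6291.
Social marginal benefit = demand − MEC = 197.12 - 1.82x.
Set SMB = MC: 197.12 - 1.82x = 45.66 + 2.52x → x* = 34.8986.
The welfare-loss triangle has base |x_m − x*| and height MEC(x_m) (the vertical gap between SMB and MC is zero at x* and MEC at x_m).
DWL = ½ × 9.7305 × 42.2304 = 205.4615.

DWL = $205.46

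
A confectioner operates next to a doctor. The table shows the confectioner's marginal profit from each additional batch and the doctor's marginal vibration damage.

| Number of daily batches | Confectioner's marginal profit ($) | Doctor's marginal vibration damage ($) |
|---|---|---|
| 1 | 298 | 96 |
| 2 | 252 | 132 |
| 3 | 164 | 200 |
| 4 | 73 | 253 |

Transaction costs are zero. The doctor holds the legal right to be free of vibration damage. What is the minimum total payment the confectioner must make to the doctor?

$228

Efficient level: marginal profit ≥ marginal vibration damage through level 2, so k* = 2.
With the doctor holding the right, the confectioner must at least compensate total damage at k*: 96 + 132 = 228.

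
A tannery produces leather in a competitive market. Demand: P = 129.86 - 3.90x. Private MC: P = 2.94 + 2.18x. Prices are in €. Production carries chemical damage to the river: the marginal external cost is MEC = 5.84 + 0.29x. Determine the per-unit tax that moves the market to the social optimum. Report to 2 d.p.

tax = €11.35 per unit

Social marginal cost = private MC + MEC = 8.78 + 2.47x.
Set SMC = demand: 8.78 + 2.47x = 129.86 - 3.90x → x* = 19.0078.
The Pigouvian tax equals MEC at x*: 5.84 + 0.29×19.0078 = 11.3523.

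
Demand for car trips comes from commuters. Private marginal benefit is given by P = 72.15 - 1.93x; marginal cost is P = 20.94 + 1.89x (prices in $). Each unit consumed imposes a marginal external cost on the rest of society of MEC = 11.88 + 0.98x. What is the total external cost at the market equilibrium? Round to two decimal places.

$247.32

Market equilibrium (private): 20.94 + 1.89x = 72.15 - 1.93x → x_m = 13.4058.
Total external cost = ∫₀^{x_m} (11.88 + 0.98x) dx = 11.88×13.4058 + ½×0.98×13.4058² = 247.3215.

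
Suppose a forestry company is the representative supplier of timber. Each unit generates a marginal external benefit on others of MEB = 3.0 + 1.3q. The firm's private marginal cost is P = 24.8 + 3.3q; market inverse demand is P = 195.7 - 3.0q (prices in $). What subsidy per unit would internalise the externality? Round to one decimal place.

subsidy = $48.2 per unit

Social marginal cost = private MC − MEB = 21.8 + 2.0q.
Set SMC = demand: 21.8 + 2.0q = 195.7 - 3.0q → q* = 34.7800.
The Pigouvian subsidy equals MEB at q*: 3.0 + 1.3×34.7800 = 48.2140.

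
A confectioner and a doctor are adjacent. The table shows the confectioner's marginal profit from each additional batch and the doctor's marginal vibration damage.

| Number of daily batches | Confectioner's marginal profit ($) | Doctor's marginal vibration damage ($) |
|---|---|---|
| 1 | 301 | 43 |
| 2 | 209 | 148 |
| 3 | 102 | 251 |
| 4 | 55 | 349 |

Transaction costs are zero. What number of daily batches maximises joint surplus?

Bargaining reaches the level where marginal profit last exceeds marginal vibration damage.
That holds through level 2 (209 ≥ 148) but not at 3 (102 < 251).

2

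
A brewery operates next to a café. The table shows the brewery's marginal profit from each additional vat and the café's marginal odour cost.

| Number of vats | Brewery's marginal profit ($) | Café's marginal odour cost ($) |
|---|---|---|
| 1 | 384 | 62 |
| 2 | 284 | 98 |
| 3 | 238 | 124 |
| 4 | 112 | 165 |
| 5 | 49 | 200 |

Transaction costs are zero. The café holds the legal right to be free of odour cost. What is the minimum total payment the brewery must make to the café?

$284

Efficient level: marginal profit ≥ marginal odour cost through level 3, so k* = 3.
With the café holding the right, the brewery must at least compensate total damage at k*: 62 + 98 + 124 = 284.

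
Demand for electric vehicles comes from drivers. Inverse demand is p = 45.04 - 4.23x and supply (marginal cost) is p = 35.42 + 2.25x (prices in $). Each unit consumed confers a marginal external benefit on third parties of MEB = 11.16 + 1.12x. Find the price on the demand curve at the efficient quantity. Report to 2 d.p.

P = $28.64

Social marginal benefit = demand + MEB = 56.20 - 3.11x.
Set SMB = MC: 56.20 - 3.11x = 35.42 + 2.25x → x* = 3.8769.
Consumer price on the demand curve at x*: 45.04 − 4.23×3.8769 = 28.6407.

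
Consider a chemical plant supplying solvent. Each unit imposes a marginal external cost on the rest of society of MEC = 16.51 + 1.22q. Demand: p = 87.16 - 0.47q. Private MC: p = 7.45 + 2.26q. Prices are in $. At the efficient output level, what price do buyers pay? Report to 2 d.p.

Social marginal cost = private MC + MEC = 23.96 + 3.48q.
Set SMC = demand: 23.96 + 3.48q = 87.16 - 0.47q → q* = 16.0000.
Consumer price on the demand curve at q*: 87.16 − 0.47×16.0000 = 79.6400.

P = $79.64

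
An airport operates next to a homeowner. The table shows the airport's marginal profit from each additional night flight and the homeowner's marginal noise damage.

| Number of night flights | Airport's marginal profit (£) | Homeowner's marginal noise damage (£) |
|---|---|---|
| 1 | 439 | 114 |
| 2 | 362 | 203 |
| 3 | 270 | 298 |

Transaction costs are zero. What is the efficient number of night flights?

2

Bargaining reaches the level where marginal profit last exceeds marginal noise damage.
That holds through level 2 (362 ≥ 203) but not at 3 (270 < 298).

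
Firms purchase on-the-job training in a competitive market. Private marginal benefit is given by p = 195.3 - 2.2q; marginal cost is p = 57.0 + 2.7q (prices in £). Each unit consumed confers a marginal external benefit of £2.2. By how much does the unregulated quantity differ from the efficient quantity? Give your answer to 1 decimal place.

Market equilibrium (private): 57.0 + 2.7q = 195.3 - 2.2q → q_m = 28.2245.
Social marginal benefit = demand + MEB = 197.5 - 2.2q.
Set SMB = MC: 197.5 - 2.2q = 57.0 + 2.7q → q* = 28.6735.
Gap = |28.2245 − 28.6735| = 0.4490.

0.4 units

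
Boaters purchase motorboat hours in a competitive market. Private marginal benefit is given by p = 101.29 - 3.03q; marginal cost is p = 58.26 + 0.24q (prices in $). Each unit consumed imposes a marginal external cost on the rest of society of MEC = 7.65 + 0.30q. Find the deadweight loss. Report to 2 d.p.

DWL = $18.84

Market equilibrium (private): 58.26 + 0.24q = 101.29 - 3.03q → q_m = 13.1590.
Social marginal benefit = demand − MEC = 93.64 - 3.33q.
Set SMB = MC: 93.64 - 3.33q = 58.26 + 0.24q → q* = 9.9104.
Height of the DWL triangle at q_m is MC(q_m) − SMB(q_m) = MEC(q_m) = 11.5977.
DWL = ½ × 3.2486 × 11.5977 = 18.8381.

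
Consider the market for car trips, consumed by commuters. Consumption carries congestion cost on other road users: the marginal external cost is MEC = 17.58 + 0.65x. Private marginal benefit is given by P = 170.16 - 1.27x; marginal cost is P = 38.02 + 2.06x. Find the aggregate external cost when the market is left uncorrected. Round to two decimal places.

Market equilibrium (private): 38.02 + 2.06x = 170.16 - 1.27x → x_m = 39.6817.
Total external cost = ∫₀^{x_m} (17.58 + 0.65x) dx = 17.58×39.6817 + ½×0.65×39.6817² = 1209.3614.

1209.36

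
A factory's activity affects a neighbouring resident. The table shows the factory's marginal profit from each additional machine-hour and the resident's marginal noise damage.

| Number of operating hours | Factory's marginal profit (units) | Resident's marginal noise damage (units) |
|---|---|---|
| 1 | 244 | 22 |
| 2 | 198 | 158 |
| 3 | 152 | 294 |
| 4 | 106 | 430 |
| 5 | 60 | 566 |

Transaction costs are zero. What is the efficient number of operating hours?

2

Bargaining reaches the level where marginal profit last exceeds marginal noise damage.
That holds through level 2 (198 ≥ 158) but not at 3 (152 < 294).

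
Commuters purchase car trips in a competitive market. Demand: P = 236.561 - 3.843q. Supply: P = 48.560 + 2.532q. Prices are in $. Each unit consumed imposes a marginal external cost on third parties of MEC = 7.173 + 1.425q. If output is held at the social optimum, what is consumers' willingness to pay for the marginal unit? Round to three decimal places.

P = $147.468

Social marginal benefit = demand − MEC = 229.388 - 5.268q.
Set SMB = MC: 229.388 - 5.268q = 48.560 + 2.532q → q* = 23.1831.
Consumer price on the demand curve at q*: 236.561 − 3.843×23.1831 = 147.4683.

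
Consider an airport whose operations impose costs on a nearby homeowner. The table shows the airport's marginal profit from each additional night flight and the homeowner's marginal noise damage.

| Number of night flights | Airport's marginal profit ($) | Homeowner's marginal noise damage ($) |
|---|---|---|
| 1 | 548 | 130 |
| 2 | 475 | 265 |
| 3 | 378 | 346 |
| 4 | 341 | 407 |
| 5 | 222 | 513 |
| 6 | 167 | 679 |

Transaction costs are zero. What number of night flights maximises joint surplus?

3

Bargaining reaches the level where marginal profit last exceeds marginal noise damage.
That holds through level 3 (378 ≥ 346) but not at 4 (341 < 407).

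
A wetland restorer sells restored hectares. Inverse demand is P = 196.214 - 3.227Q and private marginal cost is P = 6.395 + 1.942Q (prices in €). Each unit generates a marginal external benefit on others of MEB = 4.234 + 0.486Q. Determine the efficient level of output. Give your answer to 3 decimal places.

Q* = 41.438

Social marginal cost = private MC − MEB = 2.161 + 1.456Q.
Set SMC = demand: 2.161 + 1.456Q = 196.214 - 3.227Q → Q* = 41.4378.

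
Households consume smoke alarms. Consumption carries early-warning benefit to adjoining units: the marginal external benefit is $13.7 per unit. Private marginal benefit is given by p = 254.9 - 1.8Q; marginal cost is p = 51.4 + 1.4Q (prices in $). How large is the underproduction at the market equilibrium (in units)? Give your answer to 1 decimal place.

4.3 units

Market equilibrium (private): 51.4 + 1.4Q = 254.9 - 1.8Q → Q_m = 63.5938.
Social marginal benefit = demand + MEB = 268.6 - 1.8Q.
Set SMB = MC: 268.6 - 1.8Q = 51.4 + 1.4Q → Q* = 67.8750.
Gap = |63.5938 − 67.8750| = 4.2812.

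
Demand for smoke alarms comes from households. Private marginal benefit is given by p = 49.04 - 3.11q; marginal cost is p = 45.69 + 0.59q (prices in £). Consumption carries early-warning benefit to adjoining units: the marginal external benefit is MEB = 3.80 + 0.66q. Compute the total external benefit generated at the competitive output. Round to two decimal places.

Market equilibrium (private): 45.69 + 0.59q = 49.04 - 3.11q → q_m = 0.9054.
Total external benefit = ∫₀^{q_m} (3.80 + 0.66q) dq = 3.80×0.9054 + ½×0.66×0.9054² = 3.7110.

£3.71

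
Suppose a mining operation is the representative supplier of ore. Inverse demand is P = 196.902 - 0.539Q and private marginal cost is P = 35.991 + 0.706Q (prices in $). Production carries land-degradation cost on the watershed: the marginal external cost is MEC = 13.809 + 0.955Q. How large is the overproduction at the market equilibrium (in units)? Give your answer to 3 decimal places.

62.381 units

Market equilibrium (private): 35.991 + 0.706Q = 196.902 - 0.539Q → Q_m = 129.2458.
Social marginal cost = private MC + MEC = 49.800 + 1.661Q.
Set SMC = demand: 49.800 + 1.661Q = 196.902 - 0.539Q → Q* = 66.8645.
Gap = |129.2458 − 66.8645| = 62.3813.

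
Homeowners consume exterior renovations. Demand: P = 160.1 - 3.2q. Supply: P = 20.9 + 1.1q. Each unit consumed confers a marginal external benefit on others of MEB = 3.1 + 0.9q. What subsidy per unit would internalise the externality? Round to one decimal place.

subsidy = 40.8 per unit

Social marginal benefit = demand + MEB = 163.2 - 2.3q.
Set SMB = MC: 163.2 - 2.3q = 20.9 + 1.1q → q* = 41.8529.
The Pigouvian subsidy equals MEB at q*: 3.1 + 0.9×41.8529 = 40.7676.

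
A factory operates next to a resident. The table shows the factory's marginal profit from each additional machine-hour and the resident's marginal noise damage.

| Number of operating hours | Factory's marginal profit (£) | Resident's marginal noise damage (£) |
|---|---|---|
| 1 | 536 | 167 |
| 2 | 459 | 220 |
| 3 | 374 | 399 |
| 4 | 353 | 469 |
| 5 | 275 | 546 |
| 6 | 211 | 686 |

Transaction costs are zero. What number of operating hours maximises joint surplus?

2

Bargaining reaches the level where marginal profit last exceeds marginal noise damage.
That holds through level 2 (459 ≥ 220) but not at 3 (374 < 399).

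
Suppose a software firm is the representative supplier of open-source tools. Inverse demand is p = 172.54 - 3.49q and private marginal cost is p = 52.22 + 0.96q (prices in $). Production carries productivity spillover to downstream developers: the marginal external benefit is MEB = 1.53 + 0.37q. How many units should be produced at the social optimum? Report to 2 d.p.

Social marginal cost = private MC − MEB = 50.69 + 0.59q.
Set SMC = demand: 50.69 + 0.59q = 172.54 - 3.49q → q* = 29.8652.

q* = 29.87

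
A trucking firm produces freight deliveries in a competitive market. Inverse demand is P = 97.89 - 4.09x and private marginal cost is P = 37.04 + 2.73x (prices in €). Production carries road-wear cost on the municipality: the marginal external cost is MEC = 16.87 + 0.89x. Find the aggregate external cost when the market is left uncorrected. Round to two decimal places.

Market equilibrium (private): 37.04 + 2.73x = 97.89 - 4.09x → x_m = 8.9223.
Total external cost = ∫₀^{x_m} (16.87 + 0.89x) dx = 16.87×8.9223 + ½×0.89×8.9223² = 185.9445.

€185.94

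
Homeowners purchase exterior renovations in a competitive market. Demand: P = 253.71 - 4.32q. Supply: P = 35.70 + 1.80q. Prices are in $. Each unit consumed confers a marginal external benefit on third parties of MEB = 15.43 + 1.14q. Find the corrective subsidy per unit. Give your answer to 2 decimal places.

Social marginal benefit = demand + MEB = 269.14 - 3.18q.
Set SMB = MC: 269.14 - 3.18q = 35.70 + 1.80q → q* = 46.8755.
The Pigouvian subsidy equals MEB at q*: 15.43 + 1.14×46.8755 = 68.8681.

subsidy = $68.87 per unit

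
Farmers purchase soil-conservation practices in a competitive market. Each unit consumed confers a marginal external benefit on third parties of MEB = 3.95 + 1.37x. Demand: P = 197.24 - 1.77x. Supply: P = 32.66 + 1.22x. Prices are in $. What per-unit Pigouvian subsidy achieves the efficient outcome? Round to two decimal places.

subsidy = $146.47 per unit

Social marginal benefit = demand + MEB = 201.19 - 0.40x.
Set SMB = MC: 201.19 - 0.40x = 32.66 + 1.22x → x* = 104.0309.
The Pigouvian subsidy equals MEB at x*: 3.95 + 1.37×104.0309 = 146.4723.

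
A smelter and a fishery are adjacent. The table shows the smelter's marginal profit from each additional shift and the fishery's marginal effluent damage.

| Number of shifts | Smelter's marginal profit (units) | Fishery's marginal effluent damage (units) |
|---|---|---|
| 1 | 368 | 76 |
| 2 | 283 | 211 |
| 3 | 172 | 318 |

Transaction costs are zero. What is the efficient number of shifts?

2

Bargaining reaches the level where marginal profit last exceeds marginal effluent damage.
That holds through level 2 (283 ≥ 211) but not at 3 (172 < 318).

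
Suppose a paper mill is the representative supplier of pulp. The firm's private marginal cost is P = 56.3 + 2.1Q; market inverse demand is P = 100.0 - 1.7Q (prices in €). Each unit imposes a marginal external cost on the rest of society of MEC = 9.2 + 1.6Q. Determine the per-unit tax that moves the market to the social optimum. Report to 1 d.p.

Social marginal cost = private MC + MEC = 65.5 + 3.7Q.
Set SMC = demand: 65.5 + 3.7Q = 100.0 - 1.7Q → Q* = 6.3889.
The Pigouvian tax equals MEC at Q*: 9.2 + 1.6×6.3889 = 19.4222.

tax = €19.4 per unit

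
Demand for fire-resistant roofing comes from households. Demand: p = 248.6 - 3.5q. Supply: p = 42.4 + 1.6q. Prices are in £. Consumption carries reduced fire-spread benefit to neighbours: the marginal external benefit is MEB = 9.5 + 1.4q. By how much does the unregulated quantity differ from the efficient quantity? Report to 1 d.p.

Market equilibrium (private): 42.4 + 1.6q = 248.6 - 3.5q → q_m = 40.4314.
Social marginal benefit = demand + MEB = 258.1 - 2.1q.
Set SMB = MC: 258.1 - 2.1q = 42.4 + 1.6q → q* = 58.2973.
Gap = |40.4314 − 58.2973| = 17.8659.

17.9 units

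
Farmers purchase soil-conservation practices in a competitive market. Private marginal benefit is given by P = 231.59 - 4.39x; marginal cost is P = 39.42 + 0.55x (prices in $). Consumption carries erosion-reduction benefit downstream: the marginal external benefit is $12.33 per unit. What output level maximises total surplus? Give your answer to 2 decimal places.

Social marginal benefit = demand + MEB = 243.92 - 4.39x.
Set SMB = MC: 243.92 - 4.39x = 39.42 + 0.55x → x* = 41.3968.

x* = 41.40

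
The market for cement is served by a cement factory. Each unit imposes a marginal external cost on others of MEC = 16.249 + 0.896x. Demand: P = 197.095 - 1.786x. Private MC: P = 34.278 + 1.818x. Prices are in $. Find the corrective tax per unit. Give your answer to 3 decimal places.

Social marginal cost = private MC + MEC = 50.527 + 2.714x.
Set SMC = demand: 50.527 + 2.714x = 197.095 - 1.786x → x* = 32.5707.
The Pigouvian tax equals MEC at x*: 16.249 + 0.896×32.5707 = 45.4323.

tax = $45.432 per unit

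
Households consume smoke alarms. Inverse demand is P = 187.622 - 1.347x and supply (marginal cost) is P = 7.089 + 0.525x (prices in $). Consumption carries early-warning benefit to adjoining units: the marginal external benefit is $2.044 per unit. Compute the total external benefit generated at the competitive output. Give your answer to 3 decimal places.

Market equilibrium (private): 7.089 + 0.525x = 187.622 - 1.347x → x_m = 96.4386.
Total external benefit = MEB × x_m = 2.044 × 96.4386 = 197.1205.

$197.120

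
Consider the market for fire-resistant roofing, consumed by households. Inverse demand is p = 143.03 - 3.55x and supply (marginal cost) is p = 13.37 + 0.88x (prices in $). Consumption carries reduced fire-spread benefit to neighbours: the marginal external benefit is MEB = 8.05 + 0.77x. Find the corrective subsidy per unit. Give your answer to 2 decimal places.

subsidy = $37.02 per unit

Social marginal benefit = demand + MEB = 151.08 - 2.78x.
Set SMB = MC: 151.08 - 2.78x = 13.37 + 0.88x → x* = 37.6257.
The Pigouvian subsidy equals MEB at x*: 8.05 + 0.77×37.6257 = 37.0218.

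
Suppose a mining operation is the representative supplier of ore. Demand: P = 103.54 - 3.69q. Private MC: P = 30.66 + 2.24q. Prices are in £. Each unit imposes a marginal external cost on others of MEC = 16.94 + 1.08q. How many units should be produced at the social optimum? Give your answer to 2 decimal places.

q* = 7.98

Social marginal cost = private MC + MEC = 47.60 + 3.32q.
Set SMC = demand: 47.60 + 3.32q = 103.54 - 3.69q → q* = 7.9800.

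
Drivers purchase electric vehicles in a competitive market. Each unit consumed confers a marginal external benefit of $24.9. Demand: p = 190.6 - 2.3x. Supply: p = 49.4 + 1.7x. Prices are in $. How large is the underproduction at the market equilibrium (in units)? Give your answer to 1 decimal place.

6.2 units

Market equilibrium (private): 49.4 + 1.7x = 190.6 - 2.3x → x_m = 35.3000.
Social marginal benefit = demand + MEB = 215.5 - 2.3x.
Set SMB = MC: 215.5 - 2.3x = 49.4 + 1.7x → x* = 41.5250.
Gap = |35.3000 − 41.5250| = 6.2250.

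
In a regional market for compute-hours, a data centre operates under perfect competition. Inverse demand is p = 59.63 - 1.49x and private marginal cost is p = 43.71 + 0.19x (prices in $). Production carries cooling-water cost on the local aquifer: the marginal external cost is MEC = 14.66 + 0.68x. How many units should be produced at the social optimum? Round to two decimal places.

Social marginal cost = private MC + MEC = 58.37 + 0.87x.
Set SMC = demand: 58.37 + 0.87x = 59.63 - 1.49x → x* = 0.5339.

x* = 0.53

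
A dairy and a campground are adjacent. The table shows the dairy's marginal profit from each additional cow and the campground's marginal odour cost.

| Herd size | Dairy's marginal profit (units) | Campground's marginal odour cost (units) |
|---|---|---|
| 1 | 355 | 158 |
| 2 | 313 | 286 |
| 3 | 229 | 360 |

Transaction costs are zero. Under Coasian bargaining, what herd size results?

Bargaining reaches the level where marginal profit last exceeds marginal odour cost.
That holds through level 2 (313 ≥ 286) but not at 3 (229 < 360).

2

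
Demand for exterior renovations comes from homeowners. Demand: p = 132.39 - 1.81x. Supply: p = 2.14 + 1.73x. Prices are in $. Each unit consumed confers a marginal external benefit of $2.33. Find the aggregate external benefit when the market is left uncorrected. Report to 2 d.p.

Market equilibrium (private): 2.14 + 1.73x = 132.39 - 1.81x → x_m = 36.7938.
Total external benefit = MEB × x_m = 2.33 × 36.7938 = 85.7296.

$85.73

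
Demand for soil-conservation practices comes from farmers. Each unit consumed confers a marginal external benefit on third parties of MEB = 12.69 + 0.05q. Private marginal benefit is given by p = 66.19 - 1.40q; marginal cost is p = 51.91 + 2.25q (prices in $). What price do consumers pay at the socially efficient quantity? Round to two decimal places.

P = $55.70

Social marginal benefit = demand + MEB = 78.88 - 1.35q.
Set SMB = MC: 78.88 - 1.35q = 51.91 + 2.25q → q* = 7.4917.
Consumer price on the demand curve at q*: 66.19 − 1.40×7.4917 = 55.7016.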